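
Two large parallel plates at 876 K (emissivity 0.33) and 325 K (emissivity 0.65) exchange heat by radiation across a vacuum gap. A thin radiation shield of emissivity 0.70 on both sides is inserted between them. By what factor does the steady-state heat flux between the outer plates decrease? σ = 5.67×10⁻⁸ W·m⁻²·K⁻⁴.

factor ≈ 1.52

Without shield: q₀ = σΔ(T⁴)/(1/ε₁+1/ε₂−1) with denominator 3.569.
With shield the two gaps are in series; the resistances add: (1/ε₁+1/ε_s−1)+(1/ε_s+1/ε₂−1) = 3.459+1.967 = 5.426.
Heat-flux ratio q₀/q = 5.426/3.569.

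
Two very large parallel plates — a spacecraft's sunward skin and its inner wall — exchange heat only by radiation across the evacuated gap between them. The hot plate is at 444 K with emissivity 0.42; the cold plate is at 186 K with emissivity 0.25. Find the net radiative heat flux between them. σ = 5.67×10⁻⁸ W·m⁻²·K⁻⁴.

For two infinite grey parallel plates, q = σ(T₁⁴ − T₂⁴)/(1/ε₁ + 1/ε₂ − 1).
T₁⁴ − T₂⁴ = 3.886×10¹⁰ − 1.197×10⁹ = 3.767×10¹⁰ K⁴.
1/ε₁ + 1/ε₂ − 1 = 2.381 + 4.000 − 1 = 5.381.
q = 5.67×10⁻⁸ × 3.767×10¹⁰ / 5.381.

q ≈ 397 W/m²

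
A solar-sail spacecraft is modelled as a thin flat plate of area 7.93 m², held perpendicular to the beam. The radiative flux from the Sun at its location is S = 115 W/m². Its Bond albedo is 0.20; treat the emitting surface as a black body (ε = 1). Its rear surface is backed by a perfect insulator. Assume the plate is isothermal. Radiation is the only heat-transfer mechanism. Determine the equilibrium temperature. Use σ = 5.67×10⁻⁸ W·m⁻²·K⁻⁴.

At equilibrium, absorbed power = emitted power.
Absorbing cross-section = A = 7.930 m²; emitting surface = A = 7.930 m² (ratio 1).
(1−a)S·A_cross = εσ·A_surf·T⁴  ⇒  T⁴ = (1−a)S/(1σ).
T⁴ = 0.800·115/(1·5.67×10⁻⁸) = 1.623×10⁹ K⁴.
T = (1.623×10⁹)^(1/4).

T ≈ 201 K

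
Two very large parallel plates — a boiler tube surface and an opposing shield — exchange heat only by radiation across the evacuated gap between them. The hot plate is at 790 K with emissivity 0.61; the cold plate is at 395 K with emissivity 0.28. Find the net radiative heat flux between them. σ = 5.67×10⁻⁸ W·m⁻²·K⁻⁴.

q ≈ 4920 W/m²

For two infinite grey parallel plates, q = σ(T₁⁴ − T₂⁴)/(1/ε₁ + 1/ε₂ − 1).
T₁⁴ − T₂⁴ = 3.895×10¹¹ − 2.434×10¹⁰ = 3.652×10¹¹ K⁴.
1/ε₁ + 1/ε₂ − 1 = 1.639 + 3.571 − 1 = 4.211.
q = 5.67×10⁻⁸ × 3.652×10¹¹ / 4.211.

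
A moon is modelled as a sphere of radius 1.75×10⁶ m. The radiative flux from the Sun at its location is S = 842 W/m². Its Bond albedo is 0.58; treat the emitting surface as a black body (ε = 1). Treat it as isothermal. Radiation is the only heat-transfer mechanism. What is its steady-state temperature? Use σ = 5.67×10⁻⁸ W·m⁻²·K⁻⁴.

At equilibrium, absorbed power = emitted power.
Absorbing cross-section = πr² = 9.621×10¹² m²; emitting surface = 4πr² = 3.848×10¹³ m² (ratio 4).
(1−a)S·A_cross = εσ·A_surf·T⁴  ⇒  T⁴ = (1−a)S/(4σ).
T⁴ = 0.420·842/(4·5.67×10⁻⁸) = 1.559×10⁹ K⁴.
T = (1.559×10⁹)^(1/4).

T ≈ 199 K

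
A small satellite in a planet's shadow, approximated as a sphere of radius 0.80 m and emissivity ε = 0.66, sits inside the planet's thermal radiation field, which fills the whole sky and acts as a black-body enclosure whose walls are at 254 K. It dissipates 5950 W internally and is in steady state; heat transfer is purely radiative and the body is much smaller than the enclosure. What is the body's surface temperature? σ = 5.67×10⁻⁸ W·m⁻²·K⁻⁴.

T ≈ 393 K

For a small grey body in a large enclosure, net radiated power = εσA(T⁴ − T_w⁴).
Steady state: P = εσA(T⁴ − T_w⁴) with A = 4πr² = 8.042 m².
T⁴ = P/(εσA) + T_w⁴ = 5950/(0.66·5.67×10⁻⁸·8.042) + (254)⁴
    = 1.977×10¹⁰ + 4.162×10⁹ = 2.393×10¹⁰ K⁴.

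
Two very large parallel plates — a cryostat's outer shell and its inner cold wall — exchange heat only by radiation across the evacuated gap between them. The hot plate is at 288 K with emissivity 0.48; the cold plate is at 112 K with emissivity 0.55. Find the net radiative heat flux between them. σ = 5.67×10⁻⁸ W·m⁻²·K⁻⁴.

q ≈ 131 W/m²

For two infinite grey parallel plates, q = σ(T₁⁴ − T₂⁴)/(1/ε₁ + 1/ε₂ − 1).
T₁⁴ − T₂⁴ = 6.880×10⁹ − 1.574×10⁸ = 6.722×10⁹ K⁴.
1/ε₁ + 1/ε₂ − 1 = 2.083 + 1.818 − 1 = 2.902.
q = 5.67×10⁻⁸ × 6.722×10⁹ / 2.902.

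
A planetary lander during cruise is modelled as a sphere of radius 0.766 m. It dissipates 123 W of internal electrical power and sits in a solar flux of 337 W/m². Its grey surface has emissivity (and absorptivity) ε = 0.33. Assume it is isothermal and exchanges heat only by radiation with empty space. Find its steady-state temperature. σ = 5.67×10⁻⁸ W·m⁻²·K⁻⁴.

T ≈ 221 K

At steady state, absorbed solar power + internal power = radiated power.
Absorbed: α·S·A_cross = 0.33·337·1.843 = 205.0 W (cross-section πr²).
Total input = 205.0 + 123 = 328.0 W.
Radiated: εσ·A_surf·T⁴ with A_surf = 4πr² = 7.373 m².
T⁴ = 328.0/(0.33·5.67×10⁻⁸·7.373) = 2.377×10⁹ K⁴.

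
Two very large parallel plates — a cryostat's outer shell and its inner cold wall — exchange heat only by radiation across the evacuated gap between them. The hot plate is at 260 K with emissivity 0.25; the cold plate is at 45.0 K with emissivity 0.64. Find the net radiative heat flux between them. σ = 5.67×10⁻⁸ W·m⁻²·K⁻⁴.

q ≈ 56.7 W/m²

For two infinite grey parallel plates, q = σ(T₁⁴ − T₂⁴)/(1/ε₁ + 1/ε₂ − 1).
T₁⁴ − T₂⁴ = 4.570×10⁹ − 4.101×10⁶ = 4.566×10⁹ K⁴.
1/ε₁ + 1/ε₂ − 1 = 4.000 + 1.562 − 1 = 4.562.
q = 5.67×10⁻⁸ × 4.566×10⁹ / 4.562.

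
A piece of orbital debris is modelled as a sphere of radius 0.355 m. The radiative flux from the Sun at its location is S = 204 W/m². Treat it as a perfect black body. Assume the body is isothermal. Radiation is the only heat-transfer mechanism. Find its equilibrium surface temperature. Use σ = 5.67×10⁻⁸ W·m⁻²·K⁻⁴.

T ≈ 173 K

At equilibrium, absorbed power = emitted power.
Absorbing cross-section = πr² = 0.3959 m²; emitting surface = 4πr² = 1.584 m² (ratio 4).
S·A_cross = εσ·A_surf·T⁴  ⇒  T⁴ = S/(4σ).
T⁴ = 1.00·204/(4·5.67×10⁻⁸) = 8.995×10⁸ K⁴.
T = (8.995×10⁸)^(1/4).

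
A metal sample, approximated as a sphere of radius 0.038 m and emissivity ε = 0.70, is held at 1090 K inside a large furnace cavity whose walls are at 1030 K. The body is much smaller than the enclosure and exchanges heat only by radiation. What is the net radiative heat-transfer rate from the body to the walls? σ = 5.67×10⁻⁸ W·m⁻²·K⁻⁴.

For a small grey body in a large enclosure: P_net = εσA(T_body⁴ − T_wall⁴).
A = 4πr² = 0.01815 m²; T_body⁴ − T_wall⁴ = 1.412×10¹² − 1.126×10¹² = 2.861×10¹¹ K⁴.
|P_net| = 0.70·5.67×10⁻⁸·0.01815·2.861×10¹¹.

P_net ≈ 206 W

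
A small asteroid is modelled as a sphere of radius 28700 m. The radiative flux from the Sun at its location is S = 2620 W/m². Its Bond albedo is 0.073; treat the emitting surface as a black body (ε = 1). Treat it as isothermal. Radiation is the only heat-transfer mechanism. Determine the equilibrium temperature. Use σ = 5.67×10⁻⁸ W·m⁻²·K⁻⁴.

T ≈ 322 K

At equilibrium, absorbed power = emitted power.
Absorbing cross-section = πr² = 2.588×10⁹ m²; emitting surface = 4πr² = 1.035×10¹⁰ m² (ratio 4).
(1−a)S·A_cross = εσ·A_surf·T⁴  ⇒  T⁴ = (1−a)S/(4σ).
T⁴ = 0.927·2620/(4·5.67×10⁻⁸) = 1.071×10¹⁰ K⁴.
T = (1.071×10¹⁰)^(1/4).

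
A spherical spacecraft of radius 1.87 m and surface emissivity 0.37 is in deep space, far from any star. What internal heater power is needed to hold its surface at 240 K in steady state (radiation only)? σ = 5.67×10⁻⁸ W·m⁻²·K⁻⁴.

P ≈ 3060 W

P = εσ·4πr²·T⁴.
4πr² = 43.94 m²; T⁴ = 3.318×10⁹ K⁴.
P = 0.37·5.67×10⁻⁸·43.94·3.318×10⁹.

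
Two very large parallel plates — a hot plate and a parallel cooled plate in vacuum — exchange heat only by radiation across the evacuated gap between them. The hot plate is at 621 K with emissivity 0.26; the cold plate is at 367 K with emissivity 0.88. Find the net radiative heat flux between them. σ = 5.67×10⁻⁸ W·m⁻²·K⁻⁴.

For two infinite grey parallel plates, q = σ(T₁⁴ − T₂⁴)/(1/ε₁ + 1/ε₂ − 1).
T₁⁴ − T₂⁴ = 1.487×10¹¹ − 1.814×10¹⁰ = 1.306×10¹¹ K⁴.
1/ε₁ + 1/ε₂ − 1 = 3.846 + 1.136 − 1 = 3.983.
q = 5.67×10⁻⁸ × 1.306×10¹¹ / 3.983.

q ≈ 1860 W/m²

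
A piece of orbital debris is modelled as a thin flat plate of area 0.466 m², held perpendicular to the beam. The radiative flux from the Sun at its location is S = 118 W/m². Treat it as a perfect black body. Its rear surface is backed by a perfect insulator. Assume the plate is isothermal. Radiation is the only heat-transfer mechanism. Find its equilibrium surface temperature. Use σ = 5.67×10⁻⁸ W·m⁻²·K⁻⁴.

T ≈ 214 K

At equilibrium, absorbed power = emitted power.
Absorbing cross-section = A = 0.4660 m²; emitting surface = A = 0.4660 m² (ratio 1).
S·A_cross = εσ·A_surf·T⁴  ⇒  T⁴ = S/(1σ).
T⁴ = 1.00·118/(1·5.67×10⁻⁸) = 2.081×10⁹ K⁴.
T = (2.081×10⁹)^(1/4).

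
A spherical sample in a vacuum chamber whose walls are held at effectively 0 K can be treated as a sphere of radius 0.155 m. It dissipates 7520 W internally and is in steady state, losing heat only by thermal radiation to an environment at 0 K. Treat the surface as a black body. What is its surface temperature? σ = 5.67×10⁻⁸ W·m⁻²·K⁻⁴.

Steady state: internal power = radiated power, P = εσA T⁴.
Radiating area A = 4πr² = 0.3019 m².
T⁴ = P/(εσA) = 7520/(1.0·5.67×10⁻⁸·0.3019) = 4.393×10¹¹ K⁴.
T = (4.393×10¹¹)^(1/4).

T ≈ 814 K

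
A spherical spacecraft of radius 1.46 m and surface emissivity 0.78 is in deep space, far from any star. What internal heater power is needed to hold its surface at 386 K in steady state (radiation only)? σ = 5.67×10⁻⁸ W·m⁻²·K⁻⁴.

P = εσ·4πr²·T⁴.
4πr² = 26.79 m²; T⁴ = 2.220×10¹⁰ K⁴.
P = 0.78·5.67×10⁻⁸·26.79·2.220×10¹⁰.

P ≈ 26300 W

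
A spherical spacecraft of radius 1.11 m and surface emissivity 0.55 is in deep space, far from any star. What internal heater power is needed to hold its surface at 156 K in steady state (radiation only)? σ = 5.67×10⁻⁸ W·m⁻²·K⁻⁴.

P ≈ 286 W

P = εσ·4πr²·T⁴.
4πr² = 15.48 m²; T⁴ = 5.922×10⁸ K⁴.
P = 0.55·5.67×10⁻⁸·15.48·5.922×10⁸.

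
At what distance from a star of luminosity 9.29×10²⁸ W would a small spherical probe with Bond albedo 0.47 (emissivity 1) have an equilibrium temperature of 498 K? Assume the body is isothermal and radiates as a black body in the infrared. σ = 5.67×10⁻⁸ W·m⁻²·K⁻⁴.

d ≈ 5.30×10¹¹ m

For an isothermal black-emitting sphere, (1−a)S·πr² = σ·4πr²·T⁴ ⇒ S = 4σT⁴/(1−a).
S = 4·5.67×10⁻⁸·(498)⁴/0.530 = 26320 W/m².
Flux falls as S = L/(4πd²), so d = √(L/(4πS)) = √(9.29×10²⁸/(4π·26320)).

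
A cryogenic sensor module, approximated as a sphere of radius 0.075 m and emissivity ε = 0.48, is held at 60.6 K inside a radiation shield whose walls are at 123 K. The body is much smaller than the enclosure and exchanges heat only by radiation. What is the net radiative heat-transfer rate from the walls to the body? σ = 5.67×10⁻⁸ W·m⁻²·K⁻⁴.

For a small grey body in a large enclosure: P_net = εσA(T_body⁴ − T_wall⁴).
A = 4πr² = 0.07069 m²; T_body⁴ − T_wall⁴ = 1.349×10⁷ − 2.289×10⁸ = -2.154×10⁸ K⁴.
|P_net| = 0.48·5.67×10⁻⁸·0.07069·2.154×10⁸.

P_net ≈ 0.414 W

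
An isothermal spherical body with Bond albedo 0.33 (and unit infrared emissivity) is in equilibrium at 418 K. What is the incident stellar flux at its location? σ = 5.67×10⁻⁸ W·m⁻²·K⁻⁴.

S ≈ 10300 W/m²

(1−a)S·πr² = σ·4πr²·T⁴ ⇒ S = 4σT⁴/(1−a).
S = 4·5.67×10⁻⁸·3.053×10¹⁰/0.670.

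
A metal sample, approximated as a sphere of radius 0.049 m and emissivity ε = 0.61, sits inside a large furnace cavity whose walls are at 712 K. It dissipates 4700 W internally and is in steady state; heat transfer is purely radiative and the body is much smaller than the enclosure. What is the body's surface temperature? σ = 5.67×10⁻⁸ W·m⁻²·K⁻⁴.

T ≈ 1480 K

For a small grey body in a large enclosure, net radiated power = εσA(T⁴ − T_w⁴).
Steady state: P = εσA(T⁴ − T_w⁴) with A = 4πr² = 0.03017 m².
T⁴ = P/(εσA) + T_w⁴ = 4700/(0.61·5.67×10⁻⁸·0.03017) + (712)⁴
    = 4.504×10¹² + 2.570×10¹¹ = 4.761×10¹² K⁴.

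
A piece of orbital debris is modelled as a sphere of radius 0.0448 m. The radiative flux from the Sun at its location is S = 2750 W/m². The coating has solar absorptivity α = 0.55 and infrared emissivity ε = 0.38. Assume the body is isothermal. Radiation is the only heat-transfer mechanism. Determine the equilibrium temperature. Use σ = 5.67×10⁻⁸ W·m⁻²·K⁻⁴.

T ≈ 364 K

At equilibrium, absorbed power = emitted power.
Absorbing cross-section = πr² = 0.006305 m²; emitting surface = 4πr² = 0.02522 m² (ratio 4).
αS·A_cross = εσ·A_surf·T⁴  ⇒  T⁴ = αS/(ε·4σ).
T⁴ = 0.550·2750/(0.38·4·5.67×10⁻⁸) = 1.755×10¹⁰ K⁴.
T = (1.755×10¹⁰)^(1/4).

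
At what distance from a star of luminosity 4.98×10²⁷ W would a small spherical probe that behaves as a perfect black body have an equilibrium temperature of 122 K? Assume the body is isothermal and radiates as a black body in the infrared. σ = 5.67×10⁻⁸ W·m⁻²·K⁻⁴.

d ≈ 2.81×10¹² m

For an isothermal black-emitting sphere, (1−a)S·πr² = σ·4πr²·T⁴ ⇒ S = 4σT⁴/(1−a).
S = 4·5.67×10⁻⁸·(122)⁴/1.00 = 50.24 W/m².
Flux falls as S = L/(4πd²), so d = √(L/(4πS)) = √(4.98×10²⁷/(4π·50.24)).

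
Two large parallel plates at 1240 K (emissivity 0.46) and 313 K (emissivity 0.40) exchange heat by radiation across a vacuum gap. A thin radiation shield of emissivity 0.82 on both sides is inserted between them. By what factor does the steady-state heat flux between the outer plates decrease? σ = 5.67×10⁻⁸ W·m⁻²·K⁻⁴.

Without shield: q₀ = σΔ(T⁴)/(1/ε₁+1/ε₂−1) with denominator 3.674.
With shield the two gaps are in series; the resistances add: (1/ε₁+1/ε_s−1)+(1/ε_s+1/ε₂−1) = 2.393+2.720 = 5.113.
Heat-flux ratio q₀/q = 5.113/3.674.

factor ≈ 1.39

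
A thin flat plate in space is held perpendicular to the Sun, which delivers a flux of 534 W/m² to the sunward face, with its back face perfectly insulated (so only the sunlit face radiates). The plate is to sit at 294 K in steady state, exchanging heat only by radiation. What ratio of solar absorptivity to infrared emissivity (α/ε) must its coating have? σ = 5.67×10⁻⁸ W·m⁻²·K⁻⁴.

α/ε ≈ 0.793

Balance: αS·A = εσ·1A·T⁴ ⇒ α/ε = σT⁴/S.
α/ε = 5.67×10⁻⁸·(294)⁴/534 = 5.67×10⁻⁸·7.471×10⁹/534.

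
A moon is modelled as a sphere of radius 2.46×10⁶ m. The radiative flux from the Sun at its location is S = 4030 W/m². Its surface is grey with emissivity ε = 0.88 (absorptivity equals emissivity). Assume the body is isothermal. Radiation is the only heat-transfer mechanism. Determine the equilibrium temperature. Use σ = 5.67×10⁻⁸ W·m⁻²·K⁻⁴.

At equilibrium, absorbed power = emitted power.
Absorbing cross-section = πr² = 1.901×10¹³ m²; emitting surface = 4πr² = 7.605×10¹³ m² (ratio 4).
εS·A_cross = εσ·A_surf·T⁴  ⇒  T⁴ = S/(4σ)   (ε cancels).
T⁴ = 4030/(4·5.67×10⁻⁸) = 1.777×10¹⁰ K⁴.
T = (1.777×10¹⁰)^(1/4).

T ≈ 365 K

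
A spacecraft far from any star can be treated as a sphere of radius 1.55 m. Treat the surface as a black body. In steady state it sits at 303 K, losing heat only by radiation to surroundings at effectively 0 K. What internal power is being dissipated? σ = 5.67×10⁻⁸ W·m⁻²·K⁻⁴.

P ≈ 14400 W

Steady state: P = εσA T⁴.
A = 4πr² = 30.19 m²; T⁴ = (303)⁴ = 8.429×10⁹ K⁴.
P = 1.0 × 5.67×10⁻⁸ × 30.19 × 8.429×10⁹.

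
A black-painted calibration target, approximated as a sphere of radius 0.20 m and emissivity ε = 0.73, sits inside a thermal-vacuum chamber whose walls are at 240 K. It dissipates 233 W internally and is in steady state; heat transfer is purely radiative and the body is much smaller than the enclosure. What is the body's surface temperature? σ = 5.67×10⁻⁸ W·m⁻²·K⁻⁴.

For a small grey body in a large enclosure, net radiated power = εσA(T⁴ − T_w⁴).
Steady state: P = εσA(T⁴ − T_w⁴) with A = 4πr² = 0.5027 m².
T⁴ = P/(εσA) + T_w⁴ = 233/(0.73·5.67×10⁻⁸·0.5027) + (240)⁴
    = 1.120×10¹⁰ + 3.318×10⁹ = 1.452×10¹⁰ K⁴.

T ≈ 347 K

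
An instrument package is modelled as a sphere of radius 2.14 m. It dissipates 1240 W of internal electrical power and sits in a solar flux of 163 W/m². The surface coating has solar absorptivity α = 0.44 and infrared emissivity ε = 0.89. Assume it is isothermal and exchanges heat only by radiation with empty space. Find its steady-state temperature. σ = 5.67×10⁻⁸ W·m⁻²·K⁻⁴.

T ≈ 167 K

At steady state, absorbed solar power + internal power = radiated power.
Absorbed: α·S·A_cross = 0.44·163·14.39 = 1032 W (cross-section πr²).
Total input = 1032 + 1240 = 2272 W.
Radiated: εσ·A_surf·T⁴ with A_surf = 4πr² = 57.55 m².
T⁴ = 2272/(0.89·5.67×10⁻⁸·57.55) = 7.823×10⁸ K⁴.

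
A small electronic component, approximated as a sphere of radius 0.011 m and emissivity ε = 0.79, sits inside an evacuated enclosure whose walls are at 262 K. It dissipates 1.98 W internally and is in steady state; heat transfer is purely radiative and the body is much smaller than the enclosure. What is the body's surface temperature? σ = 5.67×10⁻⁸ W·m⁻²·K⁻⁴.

For a small grey body in a large enclosure, net radiated power = εσA(T⁴ − T_w⁴).
Steady state: P = εσA(T⁴ − T_w⁴) with A = 4πr² = 0.001521 m².
T⁴ = P/(εσA) + T_w⁴ = 1.98/(0.79·5.67×10⁻⁸·0.001521) + (262)⁴
    = 2.907×10¹⁰ + 4.712×10⁹ = 3.378×10¹⁰ K⁴.

T ≈ 429 K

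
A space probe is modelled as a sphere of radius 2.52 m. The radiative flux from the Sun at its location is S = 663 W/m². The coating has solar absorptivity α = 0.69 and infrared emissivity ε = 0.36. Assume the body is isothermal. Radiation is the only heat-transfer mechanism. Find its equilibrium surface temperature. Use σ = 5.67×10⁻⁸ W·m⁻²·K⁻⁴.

T ≈ 274 K

At equilibrium, absorbed power = emitted power.
Absorbing cross-section = πr² = 19.95 m²; emitting surface = 4πr² = 79.80 m² (ratio 4).
αS·A_cross = εσ·A_surf·T⁴  ⇒  T⁴ = αS/(ε·4σ).
T⁴ = 0.690·663/(0.36·4·5.67×10⁻⁸) = 5.603×10⁹ K⁴.
T = (5.603×10⁹)^(1/4).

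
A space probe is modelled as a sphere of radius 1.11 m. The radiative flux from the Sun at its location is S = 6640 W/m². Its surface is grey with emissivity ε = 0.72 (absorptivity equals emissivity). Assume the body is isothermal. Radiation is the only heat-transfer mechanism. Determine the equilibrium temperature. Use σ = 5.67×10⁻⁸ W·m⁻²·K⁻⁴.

At equilibrium, absorbed power = emitted power.
Absorbing cross-section = πr² = 3.871 m²; emitting surface = 4πr² = 15.48 m² (ratio 4).
εS·A_cross = εσ·A_surf·T⁴  ⇒  T⁴ = S/(4σ)   (ε cancels).
T⁴ = 6640/(4·5.67×10⁻⁸) = 2.928×10¹⁰ K⁴.
T = (2.928×10¹⁰)^(1/4).

T ≈ 414 K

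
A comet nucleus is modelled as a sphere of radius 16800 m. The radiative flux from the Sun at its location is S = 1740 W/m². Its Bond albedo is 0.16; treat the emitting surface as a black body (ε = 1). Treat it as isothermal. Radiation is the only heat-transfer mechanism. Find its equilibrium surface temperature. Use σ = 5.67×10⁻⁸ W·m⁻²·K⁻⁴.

At equilibrium, absorbed power = emitted power.
Absorbing cross-section = πr² = 8.867×10⁸ m²; emitting surface = 4πr² = 3.547×10⁹ m² (ratio 4).
(1−a)S·A_cross = εσ·A_surf·T⁴  ⇒  T⁴ = (1−a)S/(4σ).
T⁴ = 0.840·1740/(4·5.67×10⁻⁸) = 6.444×10⁹ K⁴.
T = (6.444×10⁹)^(1/4).

T ≈ 283 K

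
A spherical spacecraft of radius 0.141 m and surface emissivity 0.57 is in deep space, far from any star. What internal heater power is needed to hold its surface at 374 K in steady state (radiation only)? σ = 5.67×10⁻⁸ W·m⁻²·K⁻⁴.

P = εσ·4πr²·T⁴.
4πr² = 0.2498 m²; T⁴ = 1.957×10¹⁰ K⁴.
P = 0.57·5.67×10⁻⁸·0.2498·1.957×10¹⁰.

P ≈ 158 W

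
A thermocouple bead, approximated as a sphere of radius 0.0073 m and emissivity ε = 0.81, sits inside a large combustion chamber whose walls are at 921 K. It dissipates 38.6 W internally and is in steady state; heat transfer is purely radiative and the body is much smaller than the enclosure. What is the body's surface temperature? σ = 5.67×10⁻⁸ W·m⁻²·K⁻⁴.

T ≈ 1190 K

For a small grey body in a large enclosure, net radiated power = εσA(T⁴ − T_w⁴).
Steady state: P = εσA(T⁴ − T_w⁴) with A = 4πr² = 6.697×10⁻⁴ m².
T⁴ = P/(εσA) + T_w⁴ = 38.6/(0.81·5.67×10⁻⁸·6.697×10⁻⁴) + (921)⁴
    = 1.255×10¹² + 7.195×10¹¹ = 1.975×10¹² K⁴.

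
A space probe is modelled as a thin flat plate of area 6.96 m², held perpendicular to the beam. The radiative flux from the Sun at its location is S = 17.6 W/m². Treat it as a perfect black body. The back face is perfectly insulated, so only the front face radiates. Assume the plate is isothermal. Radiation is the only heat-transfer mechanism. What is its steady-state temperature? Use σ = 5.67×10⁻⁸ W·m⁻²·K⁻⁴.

T ≈ 133 K

At equilibrium, absorbed power = emitted power.
Absorbing cross-section = A = 6.960 m²; emitting surface = A = 6.960 m² (ratio 1).
S·A_cross = εσ·A_surf·T⁴  ⇒  T⁴ = S/(1σ).
T⁴ = 1.00·17.6/(1·5.67×10⁻⁸) = 3.104×10⁸ K⁴.
T = (3.104×10⁸)^(1/4).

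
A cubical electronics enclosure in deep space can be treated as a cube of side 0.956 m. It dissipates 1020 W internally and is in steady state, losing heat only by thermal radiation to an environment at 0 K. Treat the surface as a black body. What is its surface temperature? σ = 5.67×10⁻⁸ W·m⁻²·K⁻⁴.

Steady state: internal power = radiated power, P = εσA T⁴.
Radiating area A = 6L² = 5.484 m².
T⁴ = P/(εσA) = 1020/(1.0·5.67×10⁻⁸·5.484) = 3.281×10⁹ K⁴.
T = (3.281×10⁹)^(1/4).

T ≈ 239 K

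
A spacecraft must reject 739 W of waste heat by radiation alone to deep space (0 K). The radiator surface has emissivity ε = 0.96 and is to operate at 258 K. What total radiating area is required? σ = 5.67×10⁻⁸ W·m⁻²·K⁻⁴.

P = εσA T⁴ ⇒ A = P/(εσT⁴).
T⁴ = 4.431×10⁹ K⁴.
A = 739/(0.96 × 5.67×10⁻⁸ × 4.431×10⁹).

A ≈ 3.06 m²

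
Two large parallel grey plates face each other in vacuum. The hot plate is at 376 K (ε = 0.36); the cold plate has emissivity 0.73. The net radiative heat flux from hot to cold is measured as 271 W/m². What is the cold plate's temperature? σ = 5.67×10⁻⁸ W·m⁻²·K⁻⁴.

T₂ ≈ 265 K

q = σ(T₁⁴ − T₂⁴)/(1/ε₁ + 1/ε₂ − 1); denominator = 3.148.
T₂⁴ = T₁⁴ − q·(1/ε₁+1/ε₂−1)/σ = 1.999×10¹⁰ − 271·3.148/5.67×10⁻⁸
    = 4.943×10⁹ K⁴.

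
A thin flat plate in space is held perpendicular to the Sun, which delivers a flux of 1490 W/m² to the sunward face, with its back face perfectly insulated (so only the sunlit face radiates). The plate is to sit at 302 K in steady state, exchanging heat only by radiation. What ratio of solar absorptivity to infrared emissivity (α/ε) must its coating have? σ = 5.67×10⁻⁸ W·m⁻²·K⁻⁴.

Balance: αS·A = εσ·1A·T⁴ ⇒ α/ε = σT⁴/S.
α/ε = 5.67×10⁻⁸·(302)⁴/1490 = 5.67×10⁻⁸·8.318×10⁹/1490.

α/ε ≈ 0.317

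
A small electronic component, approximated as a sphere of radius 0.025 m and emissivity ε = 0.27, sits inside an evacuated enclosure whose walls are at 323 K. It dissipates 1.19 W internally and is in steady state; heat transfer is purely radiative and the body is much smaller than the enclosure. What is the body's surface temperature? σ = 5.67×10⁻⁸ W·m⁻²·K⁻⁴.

For a small grey body in a large enclosure, net radiated power = εσA(T⁴ − T_w⁴).
Steady state: P = εσA(T⁴ − T_w⁴) with A = 4πr² = 0.007854 m².
T⁴ = P/(εσA) + T_w⁴ = 1.19/(0.27·5.67×10⁻⁸·0.007854) + (323)⁴
    = 9.897×10⁹ + 1.088×10¹⁰ = 2.078×10¹⁰ K⁴.

T ≈ 380 K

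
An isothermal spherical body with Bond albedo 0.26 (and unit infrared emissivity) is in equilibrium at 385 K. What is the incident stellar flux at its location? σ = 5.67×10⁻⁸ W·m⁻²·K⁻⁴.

S ≈ 6730 W/m²

(1−a)S·πr² = σ·4πr²·T⁴ ⇒ S = 4σT⁴/(1−a).
S = 4·5.67×10⁻⁸·2.197×10¹⁰/0.740.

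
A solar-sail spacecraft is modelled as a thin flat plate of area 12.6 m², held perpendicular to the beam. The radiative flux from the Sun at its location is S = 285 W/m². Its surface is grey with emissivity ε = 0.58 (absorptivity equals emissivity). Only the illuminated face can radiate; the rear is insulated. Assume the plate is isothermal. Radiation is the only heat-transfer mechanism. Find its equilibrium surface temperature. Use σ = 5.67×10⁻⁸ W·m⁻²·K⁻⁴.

At equilibrium, absorbed power = emitted power.
Absorbing cross-section = A = 12.60 m²; emitting surface = A = 12.60 m² (ratio 1).
εS·A_cross = εσ·A_surf·T⁴  ⇒  T⁴ = S/(1σ)   (ε cancels).
T⁴ = 285/(1·5.67×10⁻⁸) = 5.026×10⁹ K⁴.
T = (5.026×10⁹)^(1/4).

T ≈ 266 K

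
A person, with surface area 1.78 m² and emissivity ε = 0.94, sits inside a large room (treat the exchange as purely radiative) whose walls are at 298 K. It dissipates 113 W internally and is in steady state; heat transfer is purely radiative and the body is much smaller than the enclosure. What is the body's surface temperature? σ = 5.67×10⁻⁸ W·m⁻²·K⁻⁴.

For a small grey body in a large enclosure, net radiated power = εσA(T⁴ − T_w⁴).
Steady state: P = εσA(T⁴ − T_w⁴) with A = 1.78 m².
T⁴ = P/(εσA) + T_w⁴ = 113/(0.94·5.67×10⁻⁸·1.780) + (298)⁴
    = 1.191×10⁹ + 7.886×10⁹ = 9.077×10⁹ K⁴.

T ≈ 309 K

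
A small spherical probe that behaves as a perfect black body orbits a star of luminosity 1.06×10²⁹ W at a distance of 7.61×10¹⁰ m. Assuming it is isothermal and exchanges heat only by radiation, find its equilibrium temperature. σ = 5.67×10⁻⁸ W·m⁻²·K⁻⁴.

T ≈ 1590 K

First find the stellar flux at distance d: S = L/(4πd²) = 1.06×10²⁹/(4π·(7.61×10¹⁰)²) = 1.457×10⁶ W/m².
For an isothermal sphere, absorbed (1−a)S·πr² = emitted σ·4πr²·T⁴, so T⁴ = (1−a)S/(4σ).
T⁴ = 1.00·1.457×10⁶/(4·5.67×10⁻⁸) = 6.422×10¹² K⁴.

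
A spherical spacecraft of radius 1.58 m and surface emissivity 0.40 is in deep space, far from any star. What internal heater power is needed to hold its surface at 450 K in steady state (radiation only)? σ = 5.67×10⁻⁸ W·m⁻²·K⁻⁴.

P ≈ 29200 W

P = εσ·4πr²·T⁴.
4πr² = 31.37 m²; T⁴ = 4.101×10¹⁰ K⁴.
P = 0.40·5.67×10⁻⁸·31.37·4.101×10¹⁰.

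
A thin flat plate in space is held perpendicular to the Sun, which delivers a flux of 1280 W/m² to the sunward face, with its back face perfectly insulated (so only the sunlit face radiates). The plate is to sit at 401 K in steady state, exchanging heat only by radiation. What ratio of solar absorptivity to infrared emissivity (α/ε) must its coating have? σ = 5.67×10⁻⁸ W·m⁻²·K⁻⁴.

Balance: αS·A = εσ·1A·T⁴ ⇒ α/ε = σT⁴/S.
α/ε = 5.67×10⁻⁸·(401)⁴/1280 = 5.67×10⁻⁸·2.586×10¹⁰/1280.

α/ε ≈ 1.15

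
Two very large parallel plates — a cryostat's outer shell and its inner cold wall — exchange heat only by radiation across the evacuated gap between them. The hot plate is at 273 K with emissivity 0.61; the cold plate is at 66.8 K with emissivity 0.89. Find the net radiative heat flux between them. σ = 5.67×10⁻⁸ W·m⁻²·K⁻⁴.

q ≈ 178 W/m²

For two infinite grey parallel plates, q = σ(T₁⁴ − T₂⁴)/(1/ε₁ + 1/ε₂ − 1).
T₁⁴ − T₂⁴ = 5.555×10⁹ − 1.991×10⁷ = 5.535×10⁹ K⁴.
1/ε₁ + 1/ε₂ − 1 = 1.639 + 1.124 − 1 = 1.763.
q = 5.67×10⁻⁸ × 5.535×10⁹ / 1.763.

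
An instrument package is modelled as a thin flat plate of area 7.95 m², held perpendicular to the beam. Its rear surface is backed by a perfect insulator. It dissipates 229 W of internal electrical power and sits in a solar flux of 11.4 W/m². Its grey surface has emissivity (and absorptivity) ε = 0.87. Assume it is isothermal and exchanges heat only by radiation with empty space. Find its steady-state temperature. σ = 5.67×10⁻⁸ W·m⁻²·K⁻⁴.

At steady state, absorbed solar power + internal power = radiated power.
Absorbed: α·S·A_cross = 0.87·11.4·7.950 = 78.85 W (cross-section A).
Total input = 78.85 + 229 = 307.8 W.
Radiated: εσ·A_surf·T⁴ with A_surf = A = 7.950 m².
T⁴ = 307.8/(0.87·5.67×10⁻⁸·7.950) = 7.850×10⁸ K⁴.

T ≈ 167 K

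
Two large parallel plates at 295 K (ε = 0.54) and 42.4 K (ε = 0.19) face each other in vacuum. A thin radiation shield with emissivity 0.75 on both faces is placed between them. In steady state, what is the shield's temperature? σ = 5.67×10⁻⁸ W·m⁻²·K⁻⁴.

In steady state the net flux on the hot side equals that on the cold side.
σ(T₁⁴−T_s⁴)/D₁ = σ(T_s⁴−T₂⁴)/D₂, with D₁ = 1/ε₁+1/ε_s−1 = 2.185, D₂ = 1/ε_s+1/ε₂−1 = 5.596.
Solve for T_s⁴: T_s⁴ = (D₂·T₁⁴ + D₁·T₂⁴)/(D₁+D₂) = 5.448×10⁹ K⁴.

T_s ≈ 272 K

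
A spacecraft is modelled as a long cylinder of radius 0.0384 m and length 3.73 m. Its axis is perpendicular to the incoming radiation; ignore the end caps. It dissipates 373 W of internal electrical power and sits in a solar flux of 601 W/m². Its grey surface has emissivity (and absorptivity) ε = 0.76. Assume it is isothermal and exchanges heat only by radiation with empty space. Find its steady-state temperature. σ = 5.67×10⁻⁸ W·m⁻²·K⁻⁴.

T ≈ 338 K

At steady state, absorbed solar power + internal power = radiated power.
Absorbed: α·S·A_cross = 0.76·601·0.2865 = 130.8 W (cross-section 2rL).
Total input = 130.8 + 373 = 503.8 W.
Radiated: εσ·A_surf·T⁴ with A_surf = 2πrL = 0.9000 m².
T⁴ = 503.8/(0.76·5.67×10⁻⁸·0.9000) = 1.299×10¹⁰ K⁴.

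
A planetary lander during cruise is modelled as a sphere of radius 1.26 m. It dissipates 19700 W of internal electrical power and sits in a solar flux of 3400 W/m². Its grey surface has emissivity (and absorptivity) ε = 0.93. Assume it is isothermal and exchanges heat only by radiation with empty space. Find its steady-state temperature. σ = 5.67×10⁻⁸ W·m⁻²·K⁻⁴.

At steady state, absorbed solar power + internal power = radiated power.
Absorbed: α·S·A_cross = 0.93·3400·4.988 = 15770 W (cross-section πr²).
Total input = 15770 + 19700 = 35470 W.
Radiated: εσ·A_surf·T⁴ with A_surf = 4πr² = 19.95 m².
T⁴ = 35470/(0.93·5.67×10⁻⁸·19.95) = 3.372×10¹⁰ K⁴.

T ≈ 429 K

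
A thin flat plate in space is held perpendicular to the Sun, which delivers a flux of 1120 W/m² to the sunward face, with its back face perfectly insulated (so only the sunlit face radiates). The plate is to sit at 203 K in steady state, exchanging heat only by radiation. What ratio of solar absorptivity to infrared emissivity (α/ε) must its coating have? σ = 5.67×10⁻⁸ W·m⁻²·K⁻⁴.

Balance: αS·A = εσ·1A·T⁴ ⇒ α/ε = σT⁴/S.
α/ε = 5.67×10⁻⁸·(203)⁴/1120 = 5.67×10⁻⁸·1.698×10⁹/1120.

α/ε ≈ 0.0860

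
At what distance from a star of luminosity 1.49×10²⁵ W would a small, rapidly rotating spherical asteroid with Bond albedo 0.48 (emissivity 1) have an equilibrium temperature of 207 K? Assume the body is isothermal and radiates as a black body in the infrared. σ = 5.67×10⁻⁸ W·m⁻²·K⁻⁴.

d ≈ 3.85×10¹⁰ m

For an isothermal black-emitting sphere, (1−a)S·πr² = σ·4πr²·T⁴ ⇒ S = 4σT⁴/(1−a).
S = 4·5.67×10⁻⁸·(207)⁴/0.520 = 800.8 W/m².
Flux falls as S = L/(4πd²), so d = √(L/(4πS)) = √(1.49×10²⁵/(4π·800.8)).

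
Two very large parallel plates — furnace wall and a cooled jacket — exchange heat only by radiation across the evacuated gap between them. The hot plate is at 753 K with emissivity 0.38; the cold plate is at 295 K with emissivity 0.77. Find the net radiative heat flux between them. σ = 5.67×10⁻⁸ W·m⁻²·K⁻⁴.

q ≈ 6070 W/m²

For two infinite grey parallel plates, q = σ(T₁⁴ − T₂⁴)/(1/ε₁ + 1/ε₂ − 1).
T₁⁴ − T₂⁴ = 3.215×10¹¹ − 7.573×10⁹ = 3.139×10¹¹ K⁴.
1/ε₁ + 1/ε₂ − 1 = 2.632 + 1.299 − 1 = 2.930.
q = 5.67×10⁻⁸ × 3.139×10¹¹ / 2.930.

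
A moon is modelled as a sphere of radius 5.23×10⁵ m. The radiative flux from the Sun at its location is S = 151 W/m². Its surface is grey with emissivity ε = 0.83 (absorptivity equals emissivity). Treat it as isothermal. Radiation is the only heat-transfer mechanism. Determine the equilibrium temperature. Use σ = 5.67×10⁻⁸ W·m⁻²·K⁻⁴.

At equilibrium, absorbed power = emitted power.
Absorbing cross-section = πr² = 8.593×10¹¹ m²; emitting surface = 4πr² = 3.437×10¹² m² (ratio 4).
εS·A_cross = εσ·A_surf·T⁴  ⇒  T⁴ = S/(4σ)   (ε cancels).
T⁴ = 151/(4·5.67×10⁻⁸) = 6.658×10⁸ K⁴.
T = (6.658×10⁸)^(1/4).

T ≈ 161 K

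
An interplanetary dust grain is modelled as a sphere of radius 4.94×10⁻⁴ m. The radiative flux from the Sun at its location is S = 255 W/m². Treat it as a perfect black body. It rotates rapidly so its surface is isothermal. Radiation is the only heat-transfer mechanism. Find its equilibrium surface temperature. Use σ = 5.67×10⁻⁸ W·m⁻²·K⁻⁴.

At equilibrium, absorbed power = emitted power.
Absorbing cross-section = πr² = 7.667×10⁻⁷ m²; emitting surface = 4πr² = 3.067×10⁻⁶ m² (ratio 4).
S·A_cross = εσ·A_surf·T⁴  ⇒  T⁴ = S/(4σ).
T⁴ = 1.00·255/(4·5.67×10⁻⁸) = 1.124×10⁹ K⁴.
T = (1.124×10⁹)^(1/4).

T ≈ 183 K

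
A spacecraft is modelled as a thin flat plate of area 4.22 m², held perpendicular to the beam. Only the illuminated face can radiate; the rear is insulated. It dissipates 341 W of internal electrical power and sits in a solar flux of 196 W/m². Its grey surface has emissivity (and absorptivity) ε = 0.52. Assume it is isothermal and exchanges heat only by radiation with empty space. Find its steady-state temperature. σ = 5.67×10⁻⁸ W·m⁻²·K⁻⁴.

T ≈ 281 K

At steady state, absorbed solar power + internal power = radiated power.
Absorbed: α·S·A_cross = 0.52·196·4.220 = 430.1 W (cross-section A).
Total input = 430.1 + 341 = 771.1 W.
Radiated: εσ·A_surf·T⁴ with A_surf = A = 4.220 m².
T⁴ = 771.1/(0.52·5.67×10⁻⁸·4.220) = 6.197×10⁹ K⁴.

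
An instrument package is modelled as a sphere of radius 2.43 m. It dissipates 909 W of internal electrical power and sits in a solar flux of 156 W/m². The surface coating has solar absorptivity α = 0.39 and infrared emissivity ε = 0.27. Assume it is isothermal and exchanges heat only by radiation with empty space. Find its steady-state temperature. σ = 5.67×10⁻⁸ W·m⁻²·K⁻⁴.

T ≈ 206 K

At steady state, absorbed solar power + internal power = radiated power.
Absorbed: α·S·A_cross = 0.39·156·18.55 = 1129 W (cross-section πr²).
Total input = 1129 + 909 = 2038 W.
Radiated: εσ·A_surf·T⁴ with A_surf = 4πr² = 74.20 m².
T⁴ = 2038/(0.27·5.67×10⁻⁸·74.20) = 1.794×10⁹ K⁴.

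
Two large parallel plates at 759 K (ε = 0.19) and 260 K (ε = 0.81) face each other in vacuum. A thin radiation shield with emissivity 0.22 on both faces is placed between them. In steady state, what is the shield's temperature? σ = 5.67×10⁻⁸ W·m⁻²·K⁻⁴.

T_s ≈ 588 K

In steady state the net flux on the hot side equals that on the cold side.
σ(T₁⁴−T_s⁴)/D₁ = σ(T_s⁴−T₂⁴)/D₂, with D₁ = 1/ε₁+1/ε_s−1 = 8.809, D₂ = 1/ε_s+1/ε₂−1 = 4.780.
Solve for T_s⁴: T_s⁴ = (D₂·T₁⁴ + D₁·T₂⁴)/(D₁+D₂) = 1.197×10¹¹ K⁴.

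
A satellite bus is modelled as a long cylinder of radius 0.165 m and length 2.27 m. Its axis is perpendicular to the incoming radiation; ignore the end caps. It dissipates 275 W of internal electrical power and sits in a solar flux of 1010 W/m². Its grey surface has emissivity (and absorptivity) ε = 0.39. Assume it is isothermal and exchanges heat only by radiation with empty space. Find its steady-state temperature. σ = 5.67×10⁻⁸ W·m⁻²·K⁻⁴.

At steady state, absorbed solar power + internal power = radiated power.
Absorbed: α·S·A_cross = 0.39·1010·0.7491 = 295.1 W (cross-section 2rL).
Total input = 295.1 + 275 = 570.1 W.
Radiated: εσ·A_surf·T⁴ with A_surf = 2πrL = 2.353 m².
T⁴ = 570.1/(0.39·5.67×10⁻⁸·2.353) = 1.095×10¹⁰ K⁴.

T ≈ 324 K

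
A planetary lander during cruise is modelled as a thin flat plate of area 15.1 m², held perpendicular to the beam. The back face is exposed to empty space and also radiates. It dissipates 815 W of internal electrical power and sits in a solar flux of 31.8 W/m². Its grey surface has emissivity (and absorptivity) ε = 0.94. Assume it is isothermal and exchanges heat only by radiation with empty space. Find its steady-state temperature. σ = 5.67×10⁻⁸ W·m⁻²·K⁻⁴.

T ≈ 167 K

At steady state, absorbed solar power + internal power = radiated power.
Absorbed: α·S·A_cross = 0.94·31.8·15.10 = 451.4 W (cross-section A).
Total input = 451.4 + 815 = 1266 W.
Radiated: εσ·A_surf·T⁴ with A_surf = 2A = 30.20 m².
T⁴ = 1266/(0.94·5.67×10⁻⁸·30.20) = 7.868×10⁸ K⁴.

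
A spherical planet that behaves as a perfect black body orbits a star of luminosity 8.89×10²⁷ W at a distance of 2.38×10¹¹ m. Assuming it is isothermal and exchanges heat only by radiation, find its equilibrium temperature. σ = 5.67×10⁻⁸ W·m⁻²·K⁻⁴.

First find the stellar flux at distance d: S = L/(4πd²) = 8.89×10²⁷/(4π·(2.38×10¹¹)²) = 12490 W/m².
For an isothermal sphere, absorbed (1−a)S·πr² = emitted σ·4πr²·T⁴, so T⁴ = (1−a)S/(4σ).
T⁴ = 1.00·12490/(4·5.67×10⁻⁸) = 5.507×10¹⁰ K⁴.

T ≈ 484 K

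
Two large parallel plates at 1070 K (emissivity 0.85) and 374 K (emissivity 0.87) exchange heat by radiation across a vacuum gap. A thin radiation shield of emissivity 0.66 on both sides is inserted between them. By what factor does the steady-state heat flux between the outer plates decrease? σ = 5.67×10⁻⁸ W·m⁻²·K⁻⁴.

factor ≈ 2.53

Without shield: q₀ = σΔ(T⁴)/(1/ε₁+1/ε₂−1) with denominator 1.326.
With shield the two gaps are in series; the resistances add: (1/ε₁+1/ε_s−1)+(1/ε_s+1/ε₂−1) = 1.692+1.665 = 3.356.
Heat-flux ratio q₀/q = 3.356/1.326.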